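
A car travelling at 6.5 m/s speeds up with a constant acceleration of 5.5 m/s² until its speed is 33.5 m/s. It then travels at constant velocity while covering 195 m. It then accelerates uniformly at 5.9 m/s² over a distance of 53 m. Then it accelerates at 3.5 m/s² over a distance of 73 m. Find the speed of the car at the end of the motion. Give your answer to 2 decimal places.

Phase 1 (accelerating): v₀ = 6.50 m/s, a = 5.5 m/s².
v = v₀ + at → t = (33.5 − 6.50) / 5.5 = 4.91 s
v² = v₀² + 2aΔx → Δx = (33.5² − 6.50²)/(2·5.5) = 98.2 m

Phase 2 (constant speed): v₀ = 33.5 m/s, a = 0 m/s².
Constant speed: t = d/v = 195/33.5 = 5.82 s

Phase 3 (accelerating): v₀ = 33.5 m/s, a = 5.9 m/s².
v² = v₀² + 2aΔx = 33.5² + 2·5.9·53 = 1750 → v = 41.8 m/s
t = (v − v₀)/a = (41.8 − 33.5)/5.9 = 1.41 s

Phase 4 (accelerating): v₀ = 41.8 m/s, a = 3.5 m/s².
v² = v₀² + 2aΔx = 41.8² + 2·3.5·73 = 2260 → v = 47.5 m/s
t = (v − v₀)/a = (47.5 − 41.8)/3.5 = 1.63 s
Final speed = 47.5 m/s

47.53 m/s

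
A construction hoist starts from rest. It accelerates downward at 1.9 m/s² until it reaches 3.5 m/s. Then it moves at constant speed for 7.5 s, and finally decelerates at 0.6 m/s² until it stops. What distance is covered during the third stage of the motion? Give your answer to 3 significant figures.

10.2 m

Phase 1 (accelerating): v₀ = 0 m/s, a = 1.9 m/s².
v = v₀ + at → t = (3.5 − 0) / 1.9 = 1.84 s
v² = v₀² + 2aΔx → Δx = (3.5² − 0²)/(2·1.9) = 3.22 m

Phase 2 (constant speed): v₀ = 3.50 m/s, a = 0 m/s².
v = v₀ + at = 3.50 + (0)(7.5) = 3.50 m/s
Δx = v₀t + ½at² = 3.50·7.5 + 0.5·0·7.5² = 26.2 m

Phase 3 (decelerating): v₀ = 3.50 m/s, a = -0.6 m/s².
v = v₀ + at → t = (0 − 3.50) / -0.6 = 5.83 s
v² = v₀² + 2aΔx → Δx = (0² − 3.50²)/(2·-0.6) = 10.2 m
Distance in phase 3 = 10.2 m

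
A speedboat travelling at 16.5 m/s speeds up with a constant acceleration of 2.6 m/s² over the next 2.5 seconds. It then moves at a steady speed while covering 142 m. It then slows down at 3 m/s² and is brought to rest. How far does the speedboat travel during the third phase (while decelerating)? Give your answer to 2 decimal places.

88.17 m

Phase 1 (accelerating): v₀ = 16.5 m/s, a = 2.6 m/s².
v = v₀ + at = 16.5 + (2.6)(2.5) = 23.0 m/s
Δx = v₀t + ½at² = 16.5·2.5 + 0.5·2.6·2.5² = 49.4 m

Phase 2 (constant speed): v₀ = 23.0 m/s, a = 0 m/s².
Constant speed: t = d/v = 142/23.0 = 6.17 s

Phase 3 (decelerating): v₀ = 23.0 m/s, a = -3 m/s².
v = v₀ + at → t = (0 − 23.0) / -3 = 7.67 s
v² = v₀² + 2aΔx → Δx = (0² − 23.0²)/(2·-3) = 88.2 m
Distance in phase 3 = 88.2 m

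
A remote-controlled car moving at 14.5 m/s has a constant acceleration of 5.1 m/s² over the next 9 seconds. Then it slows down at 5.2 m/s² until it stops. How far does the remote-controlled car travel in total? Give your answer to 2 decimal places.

687.83 m

Phase 1 (accelerating): v₀ = 14.5 m/s, a = 5.1 m/s².
v = v₀ + at = 14.5 + (5.1)(9) = 60.4 m/s
Δx = v₀t + ½at² = 14.5·9 + 0.5·5.1·9² = 337 m

Phase 2 (decelerating): v₀ = 60.4 m/s, a = -5.2 m/s².
v = v₀ + at → t = (0 − 60.4) / -5.2 = 11.6 s
v² = v₀² + 2aΔx → Δx = (0² − 60.4²)/(2·-5.2) = 351 m
Total distance = 337 + 351 = 688 m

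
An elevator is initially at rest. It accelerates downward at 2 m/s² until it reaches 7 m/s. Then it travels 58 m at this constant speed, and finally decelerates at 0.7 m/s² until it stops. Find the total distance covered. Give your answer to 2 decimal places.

Phase 1 (accelerating): v₀ = 0 m/s, a = 2 m/s².
v = v₀ + at → t = (7 − 0) / 2 = 3.50 s
v² = v₀² + 2aΔx → Δx = (7² − 0²)/(2·2) = 12.2 m

Phase 2 (constant speed): v₀ = 7.00 m/s, a = 0 m/s².
Constant speed: t = d/v = 58/7.00 = 8.29 s

Phase 3 (decelerating): v₀ = 7.00 m/s, a = -0.7 m/s².
v = v₀ + at → t = (0 − 7.00) / -0.7 = 10.0 s
v² = v₀² + 2aΔx → Δx = (0² − 7.00²)/(2·-0.7) = 35.0 m
Total distance = 12.2 + 58.0 + 35.0 = 105 m

105.25 m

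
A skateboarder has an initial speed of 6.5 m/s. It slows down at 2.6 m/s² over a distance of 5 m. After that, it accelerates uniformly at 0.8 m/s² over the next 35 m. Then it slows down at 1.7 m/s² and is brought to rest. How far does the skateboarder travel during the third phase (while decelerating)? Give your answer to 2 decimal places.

Phase 1 (decelerating): v₀ = 6.50 m/s, a = -2.6 m/s².
v² = v₀² + 2aΔx = 6.50² + 2·-2.6·5 = 16.2 → v = 4.03 m/s
t = (v − v₀)/a = (4.03 − 6.50)/-2.6 = 0.950 s

Phase 2 (accelerating): v₀ = 4.03 m/s, a = 0.8 m/s².
v² = v₀² + 2aΔx = 4.03² + 2·0.8·35 = 72.2 → v = 8.50 m/s
t = (v − v₀)/a = (8.50 − 4.03)/0.8 = 5.59 s

Phase 3 (decelerating): v₀ = 8.50 m/s, a = -1.7 m/s².
v = v₀ + at → t = (0 − 8.50) / -1.7 = 5.00 s
v² = v₀² + 2aΔx → Δx = (0² − 8.50²)/(2·-1.7) = 21.2 m
Distance in phase 3 = 21.2 m

21.25 m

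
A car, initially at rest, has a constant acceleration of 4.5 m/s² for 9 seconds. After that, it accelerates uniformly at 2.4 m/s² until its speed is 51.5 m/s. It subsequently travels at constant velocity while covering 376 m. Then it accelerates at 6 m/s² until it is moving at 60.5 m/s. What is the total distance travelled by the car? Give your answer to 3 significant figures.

853 m

Phase 1 (accelerating): v₀ = 0 m/s, a = 4.5 m/s².
v = v₀ + at = 0 + (4.5)(9) = 40.5 m/s
Δx = v₀t + ½at² = 0·9 + 0.5·4.5·9² = 182 m

Phase 2 (accelerating): v₀ = 40.5 m/s, a = 2.4 m/s².
v = v₀ + at → t = (51.5 − 40.5) / 2.4 = 4.58 s
v² = v₀² + 2aΔx → Δx = (51.5² − 40.5²)/(2·2.4) = 211 m

Phase 3 (constant speed): v₀ = 51.5 m/s, a = 0 m/s².
Constant speed: t = d/v = 376/51.5 = 7.30 s

Phase 4 (accelerating): v₀ = 51.5 m/s, a = 6 m/s².
v = v₀ + at → t = (60.5 − 51.5) / 6 = 1.50 s
v² = v₀² + 2aΔx → Δx = (60.5² − 51.5²)/(2·6) = 84.0 m
Total distance = 182 + 211 + 376 + 84.0 = 853 m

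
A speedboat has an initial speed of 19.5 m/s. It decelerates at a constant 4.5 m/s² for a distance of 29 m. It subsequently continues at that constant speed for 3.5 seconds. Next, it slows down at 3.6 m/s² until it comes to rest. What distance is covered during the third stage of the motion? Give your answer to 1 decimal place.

16.6 m

Phase 1 (decelerating): v₀ = 19.5 m/s, a = -4.5 m/s².
v² = v₀² + 2aΔx = 19.5² + 2·-4.5·29 = 119 → v = 10.9 m/s
t = (v − v₀)/a = (10.9 − 19.5)/-4.5 = 1.91 s

Phase 2 (constant speed): v₀ = 10.9 m/s, a = 0 m/s².
v = v₀ + at = 10.9 + (0)(3.5) = 10.9 m/s
Δx = v₀t + ½at² = 10.9·3.5 + 0.5·0·3.5² = 38.2 m

Phase 3 (decelerating): v₀ = 10.9 m/s, a = -3.6 m/s².
v = v₀ + at → t = (0 − 10.9) / -3.6 = 3.03 s
v² = v₀² + 2aΔx → Δx = (0² − 10.9²)/(2·-3.6) = 16.6 m
Distance in phase 3 = 16.6 m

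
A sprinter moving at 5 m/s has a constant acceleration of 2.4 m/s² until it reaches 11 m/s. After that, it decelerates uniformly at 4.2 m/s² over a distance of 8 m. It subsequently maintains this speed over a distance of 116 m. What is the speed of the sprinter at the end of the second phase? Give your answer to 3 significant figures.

7.33 m/s

Phase 1 (accelerating): v₀ = 5.00 m/s, a = 2.4 m/s².
v = v₀ + at → t = (11 − 5.00) / 2.4 = 2.50 s
v² = v₀² + 2aΔx → Δx = (11² − 5.00²)/(2·2.4) = 20.0 m

Phase 2 (decelerating): v₀ = 11.0 m/s, a = -4.2 m/s².
v² = v₀² + 2aΔx = 11.0² + 2·-4.2·8 = 53.8 → v = 7.33 m/s
t = (v − v₀)/a = (7.33 − 11.0)/-4.2 = 0.873 s
Speed at end of phase 2 = 7.33 m/s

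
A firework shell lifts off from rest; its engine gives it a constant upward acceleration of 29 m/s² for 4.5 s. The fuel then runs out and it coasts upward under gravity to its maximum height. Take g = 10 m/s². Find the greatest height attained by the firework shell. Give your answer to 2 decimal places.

1145.14 m

Phase 1 (powered ascent): v₀ = 0 m/s, a = 29 m/s².
v = v₀ + at = 0 + (29)(4.5) = 130 m/s
Δx = v₀t + ½at² = 0·4.5 + 0.5·29·4.5² = 294 m

Phase 2 (coasting upward): v₀ = 130 m/s, a = -10 m/s².
v = v₀ + at → t = (0 − 130) / -10 = 13.1 s
v² = v₀² + 2aΔx → Δx = (0² − 130²)/(2·-10) = 852 m
Maximum height = 294 + 852 = 1150 m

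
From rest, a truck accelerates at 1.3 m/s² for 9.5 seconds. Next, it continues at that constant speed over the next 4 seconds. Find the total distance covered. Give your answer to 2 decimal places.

Phase 1 (accelerating): v₀ = 0 m/s, a = 1.3 m/s².
v = v₀ + at = 0 + (1.3)(9.5) = 12.3 m/s
Δx = v₀t + ½at² = 0·9.5 + 0.5·1.3·9.5² = 58.7 m

Phase 2 (constant speed): v₀ = 12.3 m/s, a = 0 m/s².
v = v₀ + at = 12.3 + (0)(4) = 12.3 m/s
Δx = v₀t + ½at² = 12.3·4 + 0.5·0·4² = 49.4 m
Total distance = 58.7 + 49.4 = 108 m

108.06 m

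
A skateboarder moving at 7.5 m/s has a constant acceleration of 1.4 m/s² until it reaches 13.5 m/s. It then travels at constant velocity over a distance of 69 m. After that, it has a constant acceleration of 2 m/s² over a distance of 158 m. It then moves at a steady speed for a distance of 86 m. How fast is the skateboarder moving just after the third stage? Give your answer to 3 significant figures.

Phase 1 (accelerating): v₀ = 7.50 m/s, a = 1.4 m/s².
v = v₀ + at → t = (13.5 − 7.50) / 1.4 = 4.29 s
v² = v₀² + 2aΔx → Δx = (13.5² − 7.50²)/(2·1.4) = 45.0 m

Phase 2 (constant speed): v₀ = 13.5 m/s, a = 0 m/s².
Constant speed: t = d/v = 69/13.5 = 5.11 s

Phase 3 (accelerating): v₀ = 13.5 m/s, a = 2 m/s².
v² = v₀² + 2aΔx = 13.5² + 2·2·158 = 814 → v = 28.5 m/s
t = (v − v₀)/a = (28.5 − 13.5)/2 = 7.52 s
Speed at end of phase 3 = 28.5 m/s

28.5 m/s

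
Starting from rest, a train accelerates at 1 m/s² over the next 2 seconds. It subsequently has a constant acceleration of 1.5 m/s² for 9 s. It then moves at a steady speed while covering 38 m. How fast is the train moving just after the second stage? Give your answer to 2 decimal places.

15.50 m/s

Phase 1 (accelerating): v₀ = 0 m/s, a = 1 m/s².
v = v₀ + at = 0 + (1)(2) = 2.00 m/s
Δx = v₀t + ½at² = 0·2 + 0.5·1·2² = 2.00 m

Phase 2 (accelerating): v₀ = 2.00 m/s, a = 1.5 m/s².
v = v₀ + at = 2.00 + (1.5)(9) = 15.5 m/s
Δx = v₀t + ½at² = 2.00·9 + 0.5·1.5·9² = 78.8 m
Speed at end of phase 2 = 15.5 m/s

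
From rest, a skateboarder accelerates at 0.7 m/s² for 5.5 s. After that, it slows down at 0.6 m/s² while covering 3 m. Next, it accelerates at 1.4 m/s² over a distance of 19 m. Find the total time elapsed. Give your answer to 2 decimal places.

Phase 1 (accelerating): v₀ = 0 m/s, a = 0.7 m/s².
v = v₀ + at = 0 + (0.7)(5.5) = 3.85 m/s
Δx = v₀t + ½at² = 0·5.5 + 0.5·0.7·5.5² = 10.6 m

Phase 2 (decelerating): v₀ = 3.85 m/s, a = -0.6 m/s².
v² = v₀² + 2aΔx = 3.85² + 2·-0.6·3 = 11.2 → v = 3.35 m/s
t = (v − v₀)/a = (3.35 − 3.85)/-0.6 = 0.833 s

Phase 3 (accelerating): v₀ = 3.35 m/s, a = 1.4 m/s².
v² = v₀² + 2aΔx = 3.35² + 2·1.4·19 = 64.4 → v = 8.03 m/s
t = (v − v₀)/a = (8.03 − 3.35)/1.4 = 3.34 s
Total time = 5.50 + 0.833 + 3.34 = 9.67 s

9.67 s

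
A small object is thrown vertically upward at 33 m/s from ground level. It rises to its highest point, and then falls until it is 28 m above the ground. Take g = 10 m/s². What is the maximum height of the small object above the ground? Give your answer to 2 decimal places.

Phase 1 (rising): v₀ = 33.0 m/s, a = -10 m/s².
v = v₀ + at → t = (0 − 33.0) / -10 = 3.30 s
v² = v₀² + 2aΔx → Δx = (0² − 33.0²)/(2·-10) = 54.5 m
Maximum height = 54.5 m

54.45 m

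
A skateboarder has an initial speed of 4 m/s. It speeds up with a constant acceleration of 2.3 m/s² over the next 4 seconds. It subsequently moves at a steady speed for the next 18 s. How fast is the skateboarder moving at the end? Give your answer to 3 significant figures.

13.2 m/s

Phase 1 (accelerating): v₀ = 4.00 m/s, a = 2.3 m/s².
v = v₀ + at = 4.00 + (2.3)(4) = 13.2 m/s
Δx = v₀t + ½at² = 4.00·4 + 0.5·2.3·4² = 34.4 m

Phase 2 (constant speed): v₀ = 13.2 m/s, a = 0 m/s².
v = v₀ + at = 13.2 + (0)(18) = 13.2 m/s
Δx = v₀t + ½at² = 13.2·18 + 0.5·0·18² = 238 m
Final speed = 13.2 m/s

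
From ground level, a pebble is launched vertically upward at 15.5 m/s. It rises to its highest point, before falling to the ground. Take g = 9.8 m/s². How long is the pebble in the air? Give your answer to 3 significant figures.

Phase 1 (rising): v₀ = 15.5 m/s, a = -9.8 m/s².
v = v₀ + at → t = (0 − 15.5) / -9.8 = 1.58 s
v² = v₀² + 2aΔx → Δx = (0² − 15.5²)/(2·-9.8) = 12.3 m

Phase 2 (falling): v₀ = 0 m/s, a = -9.8 m/s².
Falls 12.3 m from rest: t = √(2·12.3/9.8) = 1.58 s; v = g·t = 15.5 m/s.
Total time = 1.58 + 1.58 = 3.16 s

3.16 s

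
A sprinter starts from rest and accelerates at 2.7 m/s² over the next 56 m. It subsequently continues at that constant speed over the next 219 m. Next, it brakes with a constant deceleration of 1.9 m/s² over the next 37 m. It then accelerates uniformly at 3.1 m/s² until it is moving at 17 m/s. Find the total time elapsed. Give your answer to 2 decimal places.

22.87 s

Phase 1 (accelerating): v₀ = 0 m/s, a = 2.7 m/s².
v² = v₀² + 2aΔx = 0² + 2·2.7·56 = 302 → v = 17.4 m/s
t = (v − v₀)/a = (17.4 − 0)/2.7 = 6.44 s

Phase 2 (constant speed): v₀ = 17.4 m/s, a = 0 m/s².
Constant speed: t = d/v = 219/17.4 = 12.6 s

Phase 3 (decelerating): v₀ = 17.4 m/s, a = -1.9 m/s².
v² = v₀² + 2aΔx = 17.4² + 2·-1.9·37 = 162 → v = 12.7 m/s
t = (v − v₀)/a = (12.7 − 17.4)/-1.9 = 2.46 s

Phase 4 (accelerating): v₀ = 12.7 m/s, a = 3.1 m/s².
v = v₀ + at → t = (17 − 12.7) / 3.1 = 1.38 s
v² = v₀² + 2aΔx → Δx = (17² − 12.7²)/(2·3.1) = 20.5 m
Total time = 6.44 + 12.6 + 2.46 + 1.38 = 22.9 s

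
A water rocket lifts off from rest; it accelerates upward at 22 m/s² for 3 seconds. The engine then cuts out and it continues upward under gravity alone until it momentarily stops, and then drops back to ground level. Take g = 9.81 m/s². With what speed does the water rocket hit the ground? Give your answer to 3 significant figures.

79.4 m/s

Phase 1 (powered ascent): v₀ = 0 m/s, a = 22 m/s².
v = v₀ + at = 0 + (22)(3) = 66.0 m/s
Δx = v₀t + ½at² = 0·3 + 0.5·22·3² = 99.0 m

Phase 2 (coasting upward): v₀ = 66.0 m/s, a = -9.81 m/s².
v = v₀ + at → t = (0 − 66.0) / -9.81 = 6.73 s
v² = v₀² + 2aΔx → Δx = (0² − 66.0²)/(2·-9.81) = 222 m

Phase 3 (free fall): v₀ = 0 m/s, a = -9.81 m/s².
Falls 321 m from rest: t = √(2·321/9.81) = 8.09 s; v = g·t = 79.4 m/s.
Impact speed = 79.4 m/s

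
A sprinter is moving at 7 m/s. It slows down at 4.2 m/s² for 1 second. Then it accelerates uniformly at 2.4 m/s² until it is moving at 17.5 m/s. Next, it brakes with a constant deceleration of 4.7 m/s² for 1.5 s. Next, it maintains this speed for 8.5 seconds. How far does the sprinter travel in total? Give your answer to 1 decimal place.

176.9 m

Phase 1 (decelerating): v₀ = 7.00 m/s, a = -4.2 m/s².
v = v₀ + at = 7.00 + (-4.2)(1) = 2.80 m/s
Δx = v₀t + ½at² = 7.00·1 + 0.5·-4.2·1² = 4.90 m

Phase 2 (accelerating): v₀ = 2.80 m/s, a = 2.4 m/s².
v = v₀ + at → t = (17.5 − 2.80) / 2.4 = 6.12 s
v² = v₀² + 2aΔx → Δx = (17.5² − 2.80²)/(2·2.4) = 62.2 m

Phase 3 (decelerating): v₀ = 17.5 m/s, a = -4.7 m/s².
v = v₀ + at = 17.5 + (-4.7)(1.5) = 10.4 m/s
Δx = v₀t + ½at² = 17.5·1.5 + 0.5·-4.7·1.5² = 21.0 m

Phase 4 (constant speed): v₀ = 10.4 m/s, a = 0 m/s².
v = v₀ + at = 10.4 + (0)(8.5) = 10.4 m/s
Δx = v₀t + ½at² = 10.4·8.5 + 0.5·0·8.5² = 88.8 m
Total distance = 4.90 + 62.2 + 21.0 + 88.8 = 177 m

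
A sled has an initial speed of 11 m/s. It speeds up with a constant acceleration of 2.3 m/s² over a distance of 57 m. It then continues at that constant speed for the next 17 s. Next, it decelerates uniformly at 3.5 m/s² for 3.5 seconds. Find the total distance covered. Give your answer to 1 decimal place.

Phase 1 (accelerating): v₀ = 11.0 m/s, a = 2.3 m/s².
v² = v₀² + 2aΔx = 11.0² + 2·2.3·57 = 383 → v = 19.6 m/s
t = (v − v₀)/a = (19.6 − 11.0)/2.3 = 3.73 s

Phase 2 (constant speed): v₀ = 19.6 m/s, a = 0 m/s².
v = v₀ + at = 19.6 + (0)(17) = 19.6 m/s
Δx = v₀t + ½at² = 19.6·17 + 0.5·0·17² = 333 m

Phase 3 (decelerating): v₀ = 19.6 m/s, a = -3.5 m/s².
v = v₀ + at = 19.6 + (-3.5)(3.5) = 7.33 m/s
Δx = v₀t + ½at² = 19.6·3.5 + 0.5·-3.5·3.5² = 47.1 m
Total distance = 57.0 + 333 + 47.1 = 437 m

436.9 m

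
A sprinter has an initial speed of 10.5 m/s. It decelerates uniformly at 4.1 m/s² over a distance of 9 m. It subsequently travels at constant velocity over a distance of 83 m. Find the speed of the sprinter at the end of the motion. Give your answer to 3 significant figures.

Phase 1 (decelerating): v₀ = 10.5 m/s, a = -4.1 m/s².
v² = v₀² + 2aΔx = 10.5² + 2·-4.1·9 = 36.5 → v = 6.04 m/s
t = (v − v₀)/a = (6.04 − 10.5)/-4.1 = 1.09 s

Phase 2 (constant speed): v₀ = 6.04 m/s, a = 0 m/s².
Constant speed: t = d/v = 83/6.04 = 13.7 s
Final speed = 6.04 m/s

6.04 m/s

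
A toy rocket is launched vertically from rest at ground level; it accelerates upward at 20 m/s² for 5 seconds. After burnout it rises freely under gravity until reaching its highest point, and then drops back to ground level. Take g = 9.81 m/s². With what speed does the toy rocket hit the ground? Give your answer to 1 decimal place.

122.1 m/s

Phase 1 (powered ascent): v₀ = 0 m/s, a = 20 m/s².
v = v₀ + at = 0 + (20)(5) = 100 m/s
Δx = v₀t + ½at² = 0·5 + 0.5·20·5² = 250 m

Phase 2 (coasting upward): v₀ = 100 m/s, a = -9.81 m/s².
v = v₀ + at → t = (0 − 100) / -9.81 = 10.2 s
v² = v₀² + 2aΔx → Δx = (0² − 100²)/(2·-9.81) = 510 m

Phase 3 (free fall): v₀ = 0 m/s, a = -9.81 m/s².
Falls 760 m from rest: t = √(2·760/9.81) = 12.4 s; v = g·t = 122 m/s.
Impact speed = 122 m/s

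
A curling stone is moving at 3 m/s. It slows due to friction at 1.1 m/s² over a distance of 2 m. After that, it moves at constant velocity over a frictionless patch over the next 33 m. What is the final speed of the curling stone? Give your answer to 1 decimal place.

2.1 m/s

Phase 1 (decelerating): v₀ = 3.00 m/s, a = -1.1 m/s².
v² = v₀² + 2aΔx = 3.00² + 2·-1.1·2 = 4.60 → v = 2.14 m/s
t = (v − v₀)/a = (2.14 − 3.00)/-1.1 = 0.777 s

Phase 2 (constant speed): v₀ = 2.14 m/s, a = 0 m/s².
Constant speed: t = d/v = 33/2.14 = 15.4 s
Final speed = 2.14 m/s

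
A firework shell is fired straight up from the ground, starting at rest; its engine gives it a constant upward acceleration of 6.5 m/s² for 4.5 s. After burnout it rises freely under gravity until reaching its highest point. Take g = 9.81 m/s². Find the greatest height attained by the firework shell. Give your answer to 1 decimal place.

Phase 1 (powered ascent): v₀ = 0 m/s, a = 6.5 m/s².
v = v₀ + at = 0 + (6.5)(4.5) = 29.2 m/s
Δx = v₀t + ½at² = 0·4.5 + 0.5·6.5·4.5² = 65.8 m

Phase 2 (coasting upward): v₀ = 29.2 m/s, a = -9.81 m/s².
v = v₀ + at → t = (0 − 29.2) / -9.81 = 2.98 s
v² = v₀² + 2aΔx → Δx = (0² − 29.2²)/(2·-9.81) = 43.6 m
Maximum height = 65.8 + 43.6 = 109 m

109.4 m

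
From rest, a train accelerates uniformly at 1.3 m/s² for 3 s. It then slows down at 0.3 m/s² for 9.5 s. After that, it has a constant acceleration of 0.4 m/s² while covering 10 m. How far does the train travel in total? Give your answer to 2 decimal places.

Phase 1 (accelerating): v₀ = 0 m/s, a = 1.3 m/s².
v = v₀ + at = 0 + (1.3)(3) = 3.90 m/s
Δx = v₀t + ½at² = 0·3 + 0.5·1.3·3² = 5.85 m

Phase 2 (decelerating): v₀ = 3.90 m/s, a = -0.3 m/s².
v = v₀ + at = 3.90 + (-0.3)(9.5) = 1.05 m/s
Δx = v₀t + ½at² = 3.90·9.5 + 0.5·-0.3·9.5² = 23.5 m

Phase 3 (accelerating): v₀ = 1.05 m/s, a = 0.4 m/s².
v² = v₀² + 2aΔx = 1.05² + 2·0.4·10 = 9.10 → v = 3.02 m/s
t = (v − v₀)/a = (3.02 − 1.05)/0.4 = 4.92 s
Total distance = 5.85 + 23.5 + 10.0 = 39.4 m

39.36 m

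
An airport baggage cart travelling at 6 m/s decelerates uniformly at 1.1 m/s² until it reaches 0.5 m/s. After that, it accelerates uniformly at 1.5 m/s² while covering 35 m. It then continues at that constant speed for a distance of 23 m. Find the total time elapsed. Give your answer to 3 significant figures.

13.7 s

Phase 1 (decelerating): v₀ = 6.00 m/s, a = -1.1 m/s².
v = v₀ + at → t = (0.5 − 6.00) / -1.1 = 5.00 s
v² = v₀² + 2aΔx → Δx = (0.5² − 6.00²)/(2·-1.1) = 16.2 m

Phase 2 (accelerating): v₀ = 0.500 m/s, a = 1.5 m/s².
v² = v₀² + 2aΔx = 0.500² + 2·1.5·35 = 105 → v = 10.3 m/s
t = (v − v₀)/a = (10.3 − 0.500)/1.5 = 6.51 s

Phase 3 (constant speed): v₀ = 10.3 m/s, a = 0 m/s².
Constant speed: t = d/v = 23/10.3 = 2.24 s
Total time = 5.00 + 6.51 + 2.24 = 13.7 s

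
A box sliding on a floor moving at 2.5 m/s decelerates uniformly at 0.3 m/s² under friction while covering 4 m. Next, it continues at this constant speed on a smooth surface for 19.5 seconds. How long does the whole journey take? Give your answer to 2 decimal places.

21.29 s

Phase 1 (decelerating): v₀ = 2.50 m/s, a = -0.3 m/s².
v² = v₀² + 2aΔx = 2.50² + 2·-0.3·4 = 3.85 → v = 1.96 m/s
t = (v − v₀)/a = (1.96 − 2.50)/-0.3 = 1.79 s

Phase 2 (constant speed): v₀ = 1.96 m/s, a = 0 m/s².
v = v₀ + at = 1.96 + (0)(19.5) = 1.96 m/s
Δx = v₀t + ½at² = 1.96·19.5 + 0.5·0·19.5² = 38.3 m
Total time = 1.79 + 19.5 = 21.3 s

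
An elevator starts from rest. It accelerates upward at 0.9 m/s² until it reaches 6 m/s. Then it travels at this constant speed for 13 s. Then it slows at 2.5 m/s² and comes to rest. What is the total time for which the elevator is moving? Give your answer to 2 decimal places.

22.07 s

Phase 1 (accelerating): v₀ = 0 m/s, a = 0.9 m/s².
v = v₀ + at → t = (6 − 0) / 0.9 = 6.67 s
v² = v₀² + 2aΔx → Δx = (6² − 0²)/(2·0.9) = 20.0 m

Phase 2 (constant speed): v₀ = 6.00 m/s, a = 0 m/s².
v = v₀ + at = 6.00 + (0)(13) = 6.00 m/s
Δx = v₀t + ½at² = 6.00·13 + 0.5·0·13² = 78.0 m

Phase 3 (decelerating): v₀ = 6.00 m/s, a = -2.5 m/s².
v = v₀ + at → t = (0 − 6.00) / -2.5 = 2.40 s
v² = v₀² + 2aΔx → Δx = (0² − 6.00²)/(2·-2.5) = 7.20 m
Total time = 6.67 + 13.0 + 2.40 = 22.1 s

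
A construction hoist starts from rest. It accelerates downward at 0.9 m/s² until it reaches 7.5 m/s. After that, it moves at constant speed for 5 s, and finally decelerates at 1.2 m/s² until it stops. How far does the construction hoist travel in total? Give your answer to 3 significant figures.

Phase 1 (accelerating): v₀ = 0 m/s, a = 0.9 m/s².
v = v₀ + at → t = (7.5 − 0) / 0.9 = 8.33 s
v² = v₀² + 2aΔx → Δx = (7.5² − 0²)/(2·0.9) = 31.2 m

Phase 2 (constant speed): v₀ = 7.50 m/s, a = 0 m/s².
v = v₀ + at = 7.50 + (0)(5) = 7.50 m/s
Δx = v₀t + ½at² = 7.50·5 + 0.5·0·5² = 37.5 m

Phase 3 (decelerating): v₀ = 7.50 m/s, a = -1.2 m/s².
v = v₀ + at → t = (0 − 7.50) / -1.2 = 6.25 s
v² = v₀² + 2aΔx → Δx = (0² − 7.50²)/(2·-1.2) = 23.4 m
Total distance = 31.2 + 37.5 + 23.4 = 92.2 m

92.2 m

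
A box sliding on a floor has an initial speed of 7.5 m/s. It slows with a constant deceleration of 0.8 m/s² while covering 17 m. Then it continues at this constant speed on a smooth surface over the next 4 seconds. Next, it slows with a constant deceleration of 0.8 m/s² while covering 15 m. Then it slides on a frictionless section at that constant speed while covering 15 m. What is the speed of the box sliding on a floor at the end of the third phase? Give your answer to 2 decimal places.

Phase 1 (decelerating): v₀ = 7.50 m/s, a = -0.8 m/s².
v² = v₀² + 2aΔx = 7.50² + 2·-0.8·17 = 29.0 → v = 5.39 m/s
t = (v − v₀)/a = (5.39 − 7.50)/-0.8 = 2.64 s

Phase 2 (constant speed): v₀ = 5.39 m/s, a = 0 m/s².
v = v₀ + at = 5.39 + (0)(4) = 5.39 m/s
Δx = v₀t + ½at² = 5.39·4 + 0.5·0·4² = 21.6 m

Phase 3 (decelerating): v₀ = 5.39 m/s, a = -0.8 m/s².
v² = v₀² + 2aΔx = 5.39² + 2·-0.8·15 = 5.05 → v = 2.25 m/s
t = (v − v₀)/a = (2.25 − 5.39)/-0.8 = 3.93 s
Speed at end of phase 3 = 2.25 m/s

2.25 m/s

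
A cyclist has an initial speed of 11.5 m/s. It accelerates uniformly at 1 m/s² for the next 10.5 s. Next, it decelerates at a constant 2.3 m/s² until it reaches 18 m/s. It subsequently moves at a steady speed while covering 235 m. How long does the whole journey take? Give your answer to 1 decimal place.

Phase 1 (accelerating): v₀ = 11.5 m/s, a = 1 m/s².
v = v₀ + at = 11.5 + (1)(10.5) = 22.0 m/s
Δx = v₀t + ½at² = 11.5·10.5 + 0.5·1·10.5² = 176 m

Phase 2 (decelerating): v₀ = 22.0 m/s, a = -2.3 m/s².
v = v₀ + at → t = (18 − 22.0) / -2.3 = 1.74 s
v² = v₀² + 2aΔx → Δx = (18² − 22.0²)/(2·-2.3) = 34.8 m

Phase 3 (constant speed): v₀ = 18.0 m/s, a = 0 m/s².
Constant speed: t = d/v = 235/18.0 = 13.1 s
Total time = 10.5 + 1.74 + 13.1 = 25.3 s

25.3 s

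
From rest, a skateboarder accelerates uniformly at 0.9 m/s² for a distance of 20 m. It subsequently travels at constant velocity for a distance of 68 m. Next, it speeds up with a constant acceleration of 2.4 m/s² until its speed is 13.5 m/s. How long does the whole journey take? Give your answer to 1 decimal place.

Phase 1 (accelerating): v₀ = 0 m/s, a = 0.9 m/s².
v² = v₀² + 2aΔx = 0² + 2·0.9·20 = 36.0 → v = 6.00 m/s
t = (v − v₀)/a = (6.00 − 0)/0.9 = 6.67 s

Phase 2 (constant speed): v₀ = 6.00 m/s, a = 0 m/s².
Constant speed: t = d/v = 68/6.00 = 11.3 s

Phase 3 (accelerating): v₀ = 6.00 m/s, a = 2.4 m/s².
v = v₀ + at → t = (13.5 − 6.00) / 2.4 = 3.12 s
v² = v₀² + 2aΔx → Δx = (13.5² − 6.00²)/(2·2.4) = 30.5 m
Total time = 6.67 + 11.3 + 3.12 = 21.1 s

21.1 s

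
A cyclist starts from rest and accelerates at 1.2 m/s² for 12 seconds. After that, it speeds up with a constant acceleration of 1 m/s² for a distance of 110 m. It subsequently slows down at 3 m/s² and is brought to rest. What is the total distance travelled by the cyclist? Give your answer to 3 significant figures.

Phase 1 (accelerating): v₀ = 0 m/s, a = 1.2 m/s².
v = v₀ + at = 0 + (1.2)(12) = 14.4 m/s
Δx = v₀t + ½at² = 0·12 + 0.5·1.2·12² = 86.4 m

Phase 2 (accelerating): v₀ = 14.4 m/s, a = 1 m/s².
v² = v₀² + 2aΔx = 14.4² + 2·1·110 = 427 → v = 20.7 m/s
t = (v − v₀)/a = (20.7 − 14.4)/1 = 6.27 s

Phase 3 (decelerating): v₀ = 20.7 m/s, a = -3 m/s².
v = v₀ + at → t = (0 − 20.7) / -3 = 6.89 s
v² = v₀² + 2aΔx → Δx = (0² − 20.7²)/(2·-3) = 71.2 m
Total distance = 86.4 + 110 + 71.2 = 268 m

268 m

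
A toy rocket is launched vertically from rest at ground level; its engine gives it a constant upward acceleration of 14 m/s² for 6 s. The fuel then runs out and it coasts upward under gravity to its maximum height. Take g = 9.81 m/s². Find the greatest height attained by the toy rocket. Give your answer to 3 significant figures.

Phase 1 (powered ascent): v₀ = 0 m/s, a = 14 m/s².
v = v₀ + at = 0 + (14)(6) = 84.0 m/s
Δx = v₀t + ½at² = 0·6 + 0.5·14·6² = 252 m

Phase 2 (coasting upward): v₀ = 84.0 m/s, a = -9.81 m/s².
v = v₀ + at → t = (0 − 84.0) / -9.81 = 8.56 s
v² = v₀² + 2aΔx → Δx = (0² − 84.0²)/(2·-9.81) = 360 m
Maximum height = 252 + 360 = 612 m

612 m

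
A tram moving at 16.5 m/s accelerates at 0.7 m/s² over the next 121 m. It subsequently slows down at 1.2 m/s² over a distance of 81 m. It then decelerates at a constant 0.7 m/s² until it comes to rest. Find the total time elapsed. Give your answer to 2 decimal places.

Phase 1 (accelerating): v₀ = 16.5 m/s, a = 0.7 m/s².
v² = v₀² + 2aΔx = 16.5² + 2·0.7·121 = 442 → v = 21.0 m/s
t = (v − v₀)/a = (21.0 − 16.5)/0.7 = 6.45 s

Phase 2 (decelerating): v₀ = 21.0 m/s, a = -1.2 m/s².
v² = v₀² + 2aΔx = 21.0² + 2·-1.2·81 = 247 → v = 15.7 m/s
t = (v − v₀)/a = (15.7 − 21.0)/-1.2 = 4.41 s

Phase 3 (decelerating): v₀ = 15.7 m/s, a = -0.7 m/s².
v = v₀ + at → t = (0 − 15.7) / -0.7 = 22.5 s
v² = v₀² + 2aΔx → Δx = (0² − 15.7²)/(2·-0.7) = 177 m
Total time = 6.45 + 4.41 + 22.5 = 33.3 s

33.32 s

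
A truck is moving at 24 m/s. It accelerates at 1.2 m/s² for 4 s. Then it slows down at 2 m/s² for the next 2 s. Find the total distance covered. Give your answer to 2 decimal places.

159.20 m

Phase 1 (accelerating): v₀ = 24.0 m/s, a = 1.2 m/s².
v = v₀ + at = 24.0 + (1.2)(4) = 28.8 m/s
Δx = v₀t + ½at² = 24.0·4 + 0.5·1.2·4² = 106 m

Phase 2 (decelerating): v₀ = 28.8 m/s, a = -2 m/s².
v = v₀ + at = 28.8 + (-2)(2) = 24.8 m/s
Δx = v₀t + ½at² = 28.8·2 + 0.5·-2·2² = 53.6 m
Total distance = 106 + 53.6 = 159 m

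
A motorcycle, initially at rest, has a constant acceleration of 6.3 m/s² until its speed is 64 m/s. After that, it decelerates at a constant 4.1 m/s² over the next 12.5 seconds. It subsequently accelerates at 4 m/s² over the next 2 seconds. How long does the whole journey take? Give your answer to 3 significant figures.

Phase 1 (accelerating): v₀ = 0 m/s, a = 6.3 m/s².
v = v₀ + at → t = (64 − 0) / 6.3 = 10.2 s
v² = v₀² + 2aΔx → Δx = (64² − 0²)/(2·6.3) = 325 m

Phase 2 (decelerating): v₀ = 64.0 m/s, a = -4.1 m/s².
v = v₀ + at = 64.0 + (-4.1)(12.5) = 12.8 m/s
Δx = v₀t + ½at² = 64.0·12.5 + 0.5·-4.1·12.5² = 480 m

Phase 3 (accelerating): v₀ = 12.8 m/s, a = 4 m/s².
v = v₀ + at = 12.8 + (4)(2) = 20.8 m/s
Δx = v₀t + ½at² = 12.8·2 + 0.5·4·2² = 33.5 m
Total time = 10.2 + 12.5 + 2.00 = 24.7 s

24.7 s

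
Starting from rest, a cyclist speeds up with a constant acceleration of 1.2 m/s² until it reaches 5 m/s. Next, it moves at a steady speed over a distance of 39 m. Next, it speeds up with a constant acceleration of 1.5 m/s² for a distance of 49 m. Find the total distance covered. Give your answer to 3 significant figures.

Phase 1 (accelerating): v₀ = 0 m/s, a = 1.2 m/s².
v = v₀ + at → t = (5 − 0) / 1.2 = 4.17 s
v² = v₀² + 2aΔx → Δx = (5² − 0²)/(2·1.2) = 10.4 m

Phase 2 (constant speed): v₀ = 5.00 m/s, a = 0 m/s².
Constant speed: t = d/v = 39/5.00 = 7.80 s

Phase 3 (accelerating): v₀ = 5.00 m/s, a = 1.5 m/s².
v² = v₀² + 2aΔx = 5.00² + 2·1.5·49 = 172 → v = 13.1 m/s
t = (v − v₀)/a = (13.1 − 5.00)/1.5 = 5.41 s
Total distance = 10.4 + 39.0 + 49.0 = 98.4 m

98.4 m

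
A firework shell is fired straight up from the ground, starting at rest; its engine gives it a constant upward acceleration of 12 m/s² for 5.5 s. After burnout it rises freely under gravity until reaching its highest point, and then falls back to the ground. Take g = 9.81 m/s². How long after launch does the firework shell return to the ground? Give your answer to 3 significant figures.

Phase 1 (powered ascent): v₀ = 0 m/s, a = 12 m/s².
v = v₀ + at = 0 + (12)(5.5) = 66.0 m/s
Δx = v₀t + ½at² = 0·5.5 + 0.5·12·5.5² = 182 m

Phase 2 (coasting upward): v₀ = 66.0 m/s, a = -9.81 m/s².
v = v₀ + at → t = (0 − 66.0) / -9.81 = 6.73 s
v² = v₀² + 2aΔx → Δx = (0² − 66.0²)/(2·-9.81) = 222 m

Phase 3 (free fall): v₀ = 0 m/s, a = -9.81 m/s².
Falls 404 m from rest: t = √(2·404/9.81) = 9.07 s; v = g·t = 89.0 m/s.
Total time = 5.50 + 6.73 + 9.07 = 21.3 s

21.3 s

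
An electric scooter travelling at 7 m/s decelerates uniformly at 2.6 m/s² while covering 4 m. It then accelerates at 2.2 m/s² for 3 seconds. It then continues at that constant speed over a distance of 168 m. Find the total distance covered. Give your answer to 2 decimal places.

Phase 1 (decelerating): v₀ = 7.00 m/s, a = -2.6 m/s².
v² = v₀² + 2aΔx = 7.00² + 2·-2.6·4 = 28.2 → v = 5.31 m/s
t = (v − v₀)/a = (5.31 − 7.00)/-2.6 = 0.650 s

Phase 2 (accelerating): v₀ = 5.31 m/s, a = 2.2 m/s².
v = v₀ + at = 5.31 + (2.2)(3) = 11.9 m/s
Δx = v₀t + ½at² = 5.31·3 + 0.5·2.2·3² = 25.8 m

Phase 3 (constant speed): v₀ = 11.9 m/s, a = 0 m/s².
Constant speed: t = d/v = 168/11.9 = 14.1 s
Total distance = 4.00 + 25.8 + 168 = 198 m

197.83 m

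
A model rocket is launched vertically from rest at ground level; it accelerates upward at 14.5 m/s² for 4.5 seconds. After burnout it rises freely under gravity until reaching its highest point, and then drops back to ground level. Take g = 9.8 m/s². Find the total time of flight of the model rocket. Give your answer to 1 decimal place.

Phase 1 (powered ascent): v₀ = 0 m/s, a = 14.5 m/s².
v = v₀ + at = 0 + (14.5)(4.5) = 65.2 m/s
Δx = v₀t + ½at² = 0·4.5 + 0.5·14.5·4.5² = 147 m

Phase 2 (coasting upward): v₀ = 65.2 m/s, a = -9.8 m/s².
v = v₀ + at → t = (0 − 65.2) / -9.8 = 6.66 s
v² = v₀² + 2aΔx → Δx = (0² − 65.2²)/(2·-9.8) = 217 m

Phase 3 (free fall): v₀ = 0 m/s, a = -9.8 m/s².
Falls 364 m from rest: t = √(2·364/9.8) = 8.62 s; v = g·t = 84.5 m/s.
Total time = 4.50 + 6.66 + 8.62 = 19.8 s

19.8 s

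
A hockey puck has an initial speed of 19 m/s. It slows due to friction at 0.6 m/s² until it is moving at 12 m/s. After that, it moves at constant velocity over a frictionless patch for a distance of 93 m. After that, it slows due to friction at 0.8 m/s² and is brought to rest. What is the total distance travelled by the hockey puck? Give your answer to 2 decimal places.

Phase 1 (decelerating): v₀ = 19.0 m/s, a = -0.6 m/s².
v = v₀ + at → t = (12 − 19.0) / -0.6 = 11.7 s
v² = v₀² + 2aΔx → Δx = (12² − 19.0²)/(2·-0.6) = 181 m

Phase 2 (constant speed): v₀ = 12.0 m/s, a = 0 m/s².
Constant speed: t = d/v = 93/12.0 = 7.75 s

Phase 3 (decelerating): v₀ = 12.0 m/s, a = -0.8 m/s².
v = v₀ + at → t = (0 − 12.0) / -0.8 = 15.0 s
v² = v₀² + 2aΔx → Δx = (0² − 12.0²)/(2·-0.8) = 90.0 m
Total distance = 181 + 93.0 + 90.0 = 364 m

363.83 m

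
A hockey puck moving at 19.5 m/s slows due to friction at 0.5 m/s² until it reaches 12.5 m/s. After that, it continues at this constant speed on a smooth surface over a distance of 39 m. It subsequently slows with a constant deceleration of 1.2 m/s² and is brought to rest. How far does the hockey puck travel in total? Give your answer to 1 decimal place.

Phase 1 (decelerating): v₀ = 19.5 m/s, a = -0.5 m/s².
v = v₀ + at → t = (12.5 − 19.5) / -0.5 = 14.0 s
v² = v₀² + 2aΔx → Δx = (12.5² − 19.5²)/(2·-0.5) = 224 m

Phase 2 (constant speed): v₀ = 12.5 m/s, a = 0 m/s².
Constant speed: t = d/v = 39/12.5 = 3.12 s

Phase 3 (decelerating): v₀ = 12.5 m/s, a = -1.2 m/s².
v = v₀ + at → t = (0 − 12.5) / -1.2 = 10.4 s
v² = v₀² + 2aΔx → Δx = (0² − 12.5²)/(2·-1.2) = 65.1 m
Total distance = 224 + 39.0 + 65.1 = 328 m

328.1 m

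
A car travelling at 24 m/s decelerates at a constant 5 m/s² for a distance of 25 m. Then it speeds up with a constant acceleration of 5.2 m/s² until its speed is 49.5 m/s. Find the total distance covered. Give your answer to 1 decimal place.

229.3 m

Phase 1 (decelerating): v₀ = 24.0 m/s, a = -5 m/s².
v² = v₀² + 2aΔx = 24.0² + 2·-5·25 = 326 → v = 18.1 m/s
t = (v − v₀)/a = (18.1 − 24.0)/-5 = 1.19 s

Phase 2 (accelerating): v₀ = 18.1 m/s, a = 5.2 m/s².
v = v₀ + at → t = (49.5 − 18.1) / 5.2 = 6.05 s
v² = v₀² + 2aΔx → Δx = (49.5² − 18.1²)/(2·5.2) = 204 m
Total distance = 25.0 + 204 = 229 m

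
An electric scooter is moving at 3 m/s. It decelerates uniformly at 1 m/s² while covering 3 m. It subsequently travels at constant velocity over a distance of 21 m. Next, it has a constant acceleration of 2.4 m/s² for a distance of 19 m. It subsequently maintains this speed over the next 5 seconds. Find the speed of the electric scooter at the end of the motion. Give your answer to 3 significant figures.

9.71 m/s

Phase 1 (decelerating): v₀ = 3.00 m/s, a = -1 m/s².
v² = v₀² + 2aΔx = 3.00² + 2·-1·3 = 3.00 → v = 1.73 m/s
t = (v − v₀)/a = (1.73 − 3.00)/-1 = 1.27 s

Phase 2 (constant speed): v₀ = 1.73 m/s, a = 0 m/s².
Constant speed: t = d/v = 21/1.73 = 12.1 s

Phase 3 (accelerating): v₀ = 1.73 m/s, a = 2.4 m/s².
v² = v₀² + 2aΔx = 1.73² + 2·2.4·19 = 94.2 → v = 9.71 m/s
t = (v − v₀)/a = (9.71 − 1.73)/2.4 = 3.32 s

Phase 4 (constant speed): v₀ = 9.71 m/s, a = 0 m/s².
v = v₀ + at = 9.71 + (0)(5) = 9.71 m/s
Δx = v₀t + ½at² = 9.71·5 + 0.5·0·5² = 48.5 m
Final speed = 9.71 m/s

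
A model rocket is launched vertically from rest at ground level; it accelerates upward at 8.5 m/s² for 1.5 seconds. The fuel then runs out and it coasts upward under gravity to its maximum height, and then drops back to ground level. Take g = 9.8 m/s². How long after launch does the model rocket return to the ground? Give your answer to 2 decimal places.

4.71 s

Phase 1 (powered ascent): v₀ = 0 m/s, a = 8.5 m/s².
v = v₀ + at = 0 + (8.5)(1.5) = 12.8 m/s
Δx = v₀t + ½at² = 0·1.5 + 0.5·8.5·1.5² = 9.56 m

Phase 2 (coasting upward): v₀ = 12.8 m/s, a = -9.8 m/s².
v = v₀ + at → t = (0 − 12.8) / -9.8 = 1.30 s
v² = v₀² + 2aΔx → Δx = (0² − 12.8²)/(2·-9.8) = 8.29 m

Phase 3 (free fall): v₀ = 0 m/s, a = -9.8 m/s².
Falls 17.9 m from rest: t = √(2·17.9/9.8) = 1.91 s; v = g·t = 18.7 m/s.
Total time = 1.50 + 1.30 + 1.91 = 4.71 s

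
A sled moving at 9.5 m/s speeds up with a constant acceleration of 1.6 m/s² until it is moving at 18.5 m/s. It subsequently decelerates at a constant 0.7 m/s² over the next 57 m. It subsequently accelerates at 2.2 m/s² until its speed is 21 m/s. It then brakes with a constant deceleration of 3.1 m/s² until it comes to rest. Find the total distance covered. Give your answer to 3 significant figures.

Phase 1 (accelerating): v₀ = 9.50 m/s, a = 1.6 m/s².
v = v₀ + at → t = (18.5 − 9.50) / 1.6 = 5.62 s
v² = v₀² + 2aΔx → Δx = (18.5² − 9.50²)/(2·1.6) = 78.8 m

Phase 2 (decelerating): v₀ = 18.5 m/s, a = -0.7 m/s².
v² = v₀² + 2aΔx = 18.5² + 2·-0.7·57 = 262 → v = 16.2 m/s
t = (v − v₀)/a = (16.2 − 18.5)/-0.7 = 3.29 s

Phase 3 (accelerating): v₀ = 16.2 m/s, a = 2.2 m/s².
v = v₀ + at → t = (21 − 16.2) / 2.2 = 2.18 s
v² = v₀² + 2aΔx → Δx = (21² − 16.2²)/(2·2.2) = 40.6 m

Phase 4 (decelerating): v₀ = 21.0 m/s, a = -3.1 m/s².
v = v₀ + at → t = (0 − 21.0) / -3.1 = 6.77 s
v² = v₀² + 2aΔx → Δx = (0² − 21.0²)/(2·-3.1) = 71.1 m
Total distance = 78.8 + 57.0 + 40.6 + 71.1 = 247 m

247 m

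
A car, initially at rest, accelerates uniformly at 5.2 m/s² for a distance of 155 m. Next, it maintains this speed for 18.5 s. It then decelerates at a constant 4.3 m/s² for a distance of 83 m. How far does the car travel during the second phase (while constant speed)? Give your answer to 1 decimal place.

742.8 m

Phase 1 (accelerating): v₀ = 0 m/s, a = 5.2 m/s².
v² = v₀² + 2aΔx = 0² + 2·5.2·155 = 1610 → v = 40.1 m/s
t = (v − v₀)/a = (40.1 − 0)/5.2 = 7.72 s

Phase 2 (constant speed): v₀ = 40.1 m/s, a = 0 m/s².
v = v₀ + at = 40.1 + (0)(18.5) = 40.1 m/s
Δx = v₀t + ½at² = 40.1·18.5 + 0.5·0·18.5² = 743 m
Distance in phase 2 = 743 m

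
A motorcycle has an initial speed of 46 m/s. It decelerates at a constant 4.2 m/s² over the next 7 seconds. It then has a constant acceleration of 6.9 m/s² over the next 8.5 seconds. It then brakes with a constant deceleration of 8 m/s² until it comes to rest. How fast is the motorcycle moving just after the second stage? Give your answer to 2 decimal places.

75.25 m/s

Phase 1 (decelerating): v₀ = 46.0 m/s, a = -4.2 m/s².
v = v₀ + at = 46.0 + (-4.2)(7) = 16.6 m/s
Δx = v₀t + ½at² = 46.0·7 + 0.5·-4.2·7² = 219 m

Phase 2 (accelerating): v₀ = 16.6 m/s, a = 6.9 m/s².
v = v₀ + at = 16.6 + (6.9)(8.5) = 75.2 m/s
Δx = v₀t + ½at² = 16.6·8.5 + 0.5·6.9·8.5² = 390 m
Speed at end of phase 2 = 75.2 m/s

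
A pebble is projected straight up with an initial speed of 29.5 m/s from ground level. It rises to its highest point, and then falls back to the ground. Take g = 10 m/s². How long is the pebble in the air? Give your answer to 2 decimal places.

Phase 1 (rising): v₀ = 29.5 m/s, a = -10 m/s².
v = v₀ + at → t = (0 − 29.5) / -10 = 2.95 s
v² = v₀² + 2aΔx → Δx = (0² − 29.5²)/(2·-10) = 43.5 m

Phase 2 (falling): v₀ = 0 m/s, a = -10 m/s².
Falls 43.5 m from rest: t = √(2·43.5/10) = 2.95 s; v = g·t = 29.5 m/s.
Total time = 2.95 + 2.95 = 5.90 s

5.90 s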